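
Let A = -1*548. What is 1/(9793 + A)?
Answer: 1/9245 ≈ 0.00010817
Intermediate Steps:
A = -548
1/(9793 + A) = 1/(9793 - 548) = 1/9245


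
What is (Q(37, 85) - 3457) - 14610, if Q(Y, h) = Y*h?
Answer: -14922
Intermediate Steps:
(Q(37, 85) - 3457) - 14610 = (37*85 - 3457) - 14610 = (3145 - 3457) - 14610 = -312 - 14610 = -14922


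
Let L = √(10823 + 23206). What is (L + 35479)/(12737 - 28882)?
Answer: -35479/16145 - 3*√3781/16145 ≈ -2.2089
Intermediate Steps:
L = 3*√3781 (L = √34029 = 3*√3781 ≈ 184.47)
(L + 35479)/(12737 - 28882) = (3*√3781 + 35479)/(12737 - 28882) = (35479 + 3*√3781)/(-16145) = (35479 + 3*√3781)*(-1/16145) = -35479/16145 - 3*√3781/16145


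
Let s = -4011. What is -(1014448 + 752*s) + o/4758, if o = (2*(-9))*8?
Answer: 1587446408/793 ≈ 2.0018e+6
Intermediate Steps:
o = -144 (o = -18*8 = -144)
-(1014448 + 752*s) + o/4758 = -752/(1/(-4011 + 1349)) - 144/4758 = -752/(1/(-2662)) - 144*1/4758 = -752/(-1/2662) - 24/793 = -752*(-2662) - 24/793 = 2001824 - 24/793 = 1587446408/793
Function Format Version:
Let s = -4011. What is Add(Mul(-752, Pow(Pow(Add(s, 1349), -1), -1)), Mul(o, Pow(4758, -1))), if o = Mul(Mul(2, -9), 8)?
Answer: Rational(1587446408, 793) ≈ 2.0018e+6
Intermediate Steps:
o = -144 (o = Mul(-18, 8) = -144)
Add(Mul(-752, Pow(Pow(Add(s, 1349), -1), -1)), Mul(o, Pow(4758, -1))) = Add(Mul(-752, Pow(Pow(Add(-4011, 1349), -1), -1)), Mul(-144, Pow(4758, -1))) = Add(Mul(-752, Pow(Pow(-2662, -1), -1)), Mul(-144, Rational(1, 4758))) = Add(Mul(-752, Pow(Rational(-1, 2662), -1)), Rational(-24, 793)) = Add(Mul(-752, -2662), Rational(-24, 793)) = Add(2001824, Rational(-24, 793)) = Rational(1587446408, 793)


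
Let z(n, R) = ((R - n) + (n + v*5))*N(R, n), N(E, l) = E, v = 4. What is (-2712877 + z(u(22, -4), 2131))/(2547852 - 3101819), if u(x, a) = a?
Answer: -1870904/553967 ≈ -3.3773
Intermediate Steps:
z(n, R) = R*(20 + R) (z(n, R) = ((R - n) + (n + 4*5))*R = ((R - n) + (n + 20))*R = ((R - n) + (20 + n))*R = (20 + R)*R = R*(20 + R))
(-2712877 + z(u(22, -4), 2131))/(2547852 - 3101819) = (-2712877 + 2131*(20 + 2131))/(2547852 - 3101819) = (-2712877 + 2131*2151)/(-553967) = (-2712877 + 4583781)*(-1/553967) = 1870904*(-1/553967) = -1870904/553967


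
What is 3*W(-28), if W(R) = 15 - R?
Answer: 129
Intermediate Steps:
3*W(-28) = 3*(15 - 1*(-28)) = 3*(15 + 28) = 3*43 = 129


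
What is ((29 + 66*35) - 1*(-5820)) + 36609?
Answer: 44768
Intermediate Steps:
((29 + 66*35) - 1*(-5820)) + 36609 = ((29 + 2310) + 5820) + 36609 = (2339 + 5820) + 36609 = 8159 + 36609 = 44768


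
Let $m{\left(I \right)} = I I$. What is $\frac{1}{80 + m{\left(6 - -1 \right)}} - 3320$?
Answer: $- \frac{428279}{129} \approx -3320.0$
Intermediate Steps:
$m{\left(I \right)} = I^{2}$
$\frac{1}{80 + m{\left(6 - -1 \right)}} - 3320 = \frac{1}{80 + \left(6 - -1\right)^{2}} - 3320 = \frac{1}{80 + \left(6 + 1\right)^{2}} - 3320 = \frac{1}{80 + 7^{2}} - 3320 = \frac{1}{80 + 49} - 3320 = \frac{1}{129} - 3320 = - \frac{428279}{129}$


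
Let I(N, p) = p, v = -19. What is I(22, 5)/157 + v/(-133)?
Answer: 192/1099 ≈ 0.17470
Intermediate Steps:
I(22, 5)/157 + v/(-133) = 5/157 - 19/(-133) = 5*(1/157) - 19*(-1/133) = 5/157 + ⅐ = 192/1099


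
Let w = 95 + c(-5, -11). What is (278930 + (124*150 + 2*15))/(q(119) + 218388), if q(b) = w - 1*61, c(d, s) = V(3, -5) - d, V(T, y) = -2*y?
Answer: 297560/218437 ≈ 1.3622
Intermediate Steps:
c(d, s) = 10 - d (c(d, s) = -2*(-5) - d = 10 - d)
w = 110 (w = 95 + (10 - 1*(-5)) = 95 + (10 + 5) = 95 + 15 = 110)
q(b) = 49 (q(b) = 110 - 1*61 = 110 - 61 = 49)
(278930 + (124*150 + 2*15))/(q(119) + 218388) = (278930 + (124*150 + 2*15))/(49 + 218388) = (278930 + (18600 + 30))/218437 = (278930 + 18630)*(1/218437) = 297560*(1/218437) = 297560/218437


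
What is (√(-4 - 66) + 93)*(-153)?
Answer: -14229 - 153*I*√70 ≈ -14229.0 - 1280.1*I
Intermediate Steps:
(√(-4 - 66) + 93)*(-153) = (√(-70) + 93)*(-153) = (I*√70 + 93)*(-153) = (93 + I*√70)*(-153) = -14229 - 153*I*√70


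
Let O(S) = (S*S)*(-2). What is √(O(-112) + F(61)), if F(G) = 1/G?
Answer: I*√93352387/61 ≈ 158.39*I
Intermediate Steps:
O(S) = -2*S² (O(S) = S²*(-2) = -2*S²)
√(O(-112) + F(61)) = √(-2*(-112)² + 1/61) = √(-2*12544 + 1/61) = √(-25088 + 1/61) = √(-1530367/61) = I*√93352387/61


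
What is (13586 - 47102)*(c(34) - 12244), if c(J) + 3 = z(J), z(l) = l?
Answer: 409330908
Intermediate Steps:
c(J) = -3 + J
(13586 - 47102)*(c(34) - 12244) = (13586 - 47102)*((-3 + 34) - 12244) = -33516*(31 - 12244) = -33516*(-12213) = 409330908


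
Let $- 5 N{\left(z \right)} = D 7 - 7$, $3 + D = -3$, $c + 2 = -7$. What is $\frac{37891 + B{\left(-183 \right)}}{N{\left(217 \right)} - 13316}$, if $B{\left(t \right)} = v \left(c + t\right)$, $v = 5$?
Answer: $- \frac{184655}{66531} \approx -2.7755$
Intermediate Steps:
$c = -9$ ($c = -2 - 7 = -9$)
$D = -6$ ($D = -3 - 3 = -6$)
$N{\left(z \right)} = \frac{49}{5}$ ($N{\left(z \right)} = - \frac{\left(-6\right) 7 - 7}{5} = - \frac{-42 - 7}{5} = \left(- \frac{1}{5}\right) \left(-49\right) = \frac{49}{5}$)
$B{\left(t \right)} = -45 + 5 t$ ($B{\left(t \right)} = 5 \left(-9 + t\right) = -45 + 5 t$)
$\frac{37891 + B{\left(-183 \right)}}{N{\left(217 \right)} - 13316} = \frac{37891 + \left(-45 + 5 \left(-183\right)\right)}{\frac{49}{5} - 13316} = \frac{37891 - 960}{- \frac{66531}{5}} = \left(37891 - 960\right) \left(- \frac{5}{66531}\right) = 36931 \left(- \frac{5}{66531}\right) = - \frac{184655}{66531}$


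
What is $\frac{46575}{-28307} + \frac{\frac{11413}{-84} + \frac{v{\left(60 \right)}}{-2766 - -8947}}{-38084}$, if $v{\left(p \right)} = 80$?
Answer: $- \frac{131278255630867}{79960663843536} \approx -1.6418$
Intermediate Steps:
$\frac{46575}{-28307} + \frac{\frac{11413}{-84} + \frac{v{\left(60 \right)}}{-2766 - -8947}}{-38084} = \frac{46575}{-28307} + \frac{\frac{11413}{-84} + \frac{80}{-2766 - -8947}}{-38084} = 46575 \left(- \frac{1}{28307}\right) + \left(11413 \left(- \frac{1}{84}\right) + \frac{80}{-2766 + 8947}\right) \left(- \frac{1}{38084}\right) = - \frac{46575}{28307} + \left(- \frac{11413}{84} + \frac{80}{6181}\right) \left(- \frac{1}{38084}\right) = - \frac{46575}{28307} - - \frac{10076719}{2824766448} = - \frac{46575}{28307} + \frac{10076719}{2824766448} = - \frac{131278255630867}{79960663843536}$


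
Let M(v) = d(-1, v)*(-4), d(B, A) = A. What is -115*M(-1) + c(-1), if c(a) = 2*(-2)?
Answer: -464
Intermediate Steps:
c(a) = -4
M(v) = -4*v (M(v) = v*(-4) = -4*v)
-115*M(-1) + c(-1) = -(-460)*(-1) - 4 = -115*4 - 4 = -460 - 4 = -464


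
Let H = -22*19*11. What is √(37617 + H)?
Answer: √33019 ≈ 181.71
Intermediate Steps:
H = -4598 (H = -418*11 = -4598)
√(37617 + H) = √(37617 - 4598) = √33019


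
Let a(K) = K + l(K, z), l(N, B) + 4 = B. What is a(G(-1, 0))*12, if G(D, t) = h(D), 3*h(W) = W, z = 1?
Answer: -40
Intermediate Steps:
l(N, B) = -4 + B
h(W) = W/3
G(D, t) = D/3
a(K) = -3 + K (a(K) = K + (-4 + 1) = K - 3 = -3 + K)
a(G(-1, 0))*12 = (-3 + (⅓)*(-1))*12 = (-3 - ⅓)*12 = -10/3*12 = -40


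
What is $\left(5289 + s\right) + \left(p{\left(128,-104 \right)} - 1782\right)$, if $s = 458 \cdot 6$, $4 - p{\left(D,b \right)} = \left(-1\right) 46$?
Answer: $6305$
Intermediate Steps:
$p{\left(D,b \right)} = 50$ ($p{\left(D,b \right)} = 4 - \left(-1\right) 46 = 4 - -46 = 4 + 46 = 50$)
$s = 2748$
$\left(5289 + s\right) + \left(p{\left(128,-104 \right)} - 1782\right) = \left(5289 + 2748\right) + \left(50 - 1782\right) = 8037 - 1732 = 6305$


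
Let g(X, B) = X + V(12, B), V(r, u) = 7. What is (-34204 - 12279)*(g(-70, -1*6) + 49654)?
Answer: -2305138453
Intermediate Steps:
g(X, B) = 7 + X (g(X, B) = X + 7 = 7 + X)
(-34204 - 12279)*(g(-70, -1*6) + 49654) = (-34204 - 12279)*((7 - 70) + 49654) = -46483*(-63 + 49654) = -46483*49591 = -2305138453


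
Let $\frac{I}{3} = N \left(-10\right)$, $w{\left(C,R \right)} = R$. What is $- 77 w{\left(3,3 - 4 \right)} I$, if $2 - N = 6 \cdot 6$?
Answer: $78540$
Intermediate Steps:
$N = -34$ ($N = 2 - 6 \cdot 6 = 2 - 36 = -34$)
$I = 1020$ ($I = 3 \left(\left(-34\right) \left(-10\right)\right) = 3 \cdot 340 = 1020$)
$- 77 w{\left(3,3 - 4 \right)} I = - 77 \left(3 - 4\right) 1020 = \left(-77\right) \left(-1\right) 1020 = 77 \cdot 1020 = 78540$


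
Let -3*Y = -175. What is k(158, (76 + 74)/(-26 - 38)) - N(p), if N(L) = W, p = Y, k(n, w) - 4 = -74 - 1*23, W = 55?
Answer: -148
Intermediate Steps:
k(n, w) = -93 (k(n, w) = 4 + (-74 - 1*23) = 4 + (-74 - 23) = 4 - 97 = -93)
Y = 175/3 (Y = -1/3*(-175) = 175/3 ≈ 58.333)
p = 175/3 ≈ 58.333
N(L) = 55
k(158, (76 + 74)/(-26 - 38)) - N(p) = -93 - 1*55 = -93 - 55 = -148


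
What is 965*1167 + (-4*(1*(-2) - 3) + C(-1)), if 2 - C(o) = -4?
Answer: 1126181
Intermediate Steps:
C(o) = 6 (C(o) = 2 - 1*(-4) = 2 + 4 = 6)
965*1167 + (-4*(1*(-2) - 3) + C(-1)) = 965*1167 + (-4*(1*(-2) - 3) + 6) = 1126155 + (-4*(-2 - 3) + 6) = 1126155 + (-4*(-5) + 6) = 1126155 + (20 + 6) = 1126155 + 26 = 1126181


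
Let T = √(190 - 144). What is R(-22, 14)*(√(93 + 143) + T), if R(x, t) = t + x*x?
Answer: 498*√46 + 996*√59 ≈ 11028.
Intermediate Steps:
T = √46 ≈ 6.7823
R(x, t) = t + x²
R(-22, 14)*(√(93 + 143) + T) = (14 + (-22)²)*(√(93 + 143) + √46) = (14 + 484)*(√236 + √46) = 498*(2*√59 + √46) = 498*(√46 + 2*√59) = 498*√46 + 996*√59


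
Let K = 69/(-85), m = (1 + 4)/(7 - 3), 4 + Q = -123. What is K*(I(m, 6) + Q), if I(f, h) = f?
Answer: 34707/340 ≈ 102.08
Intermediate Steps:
Q = -127 (Q = -4 - 123 = -127)
m = 5/4 ≈ 1.2500
K = -69/85 (K = 69*(-1/85) = -69/85 ≈ -0.81176)
K*(I(m, 6) + Q) = -69*(5/4 - 127)/85 = -69/85*(-503/4) = 34707/340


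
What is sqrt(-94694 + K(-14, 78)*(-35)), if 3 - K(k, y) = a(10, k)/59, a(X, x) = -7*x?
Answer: 3*I*sqrt(36643661)/59 ≈ 307.8*I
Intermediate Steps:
K(k, y) = 3 + 7*k/59 (K(k, y) = 3 - (-7*k)/59 = 3 - (-7)*k/59 = 3 + 7*k/59)
sqrt(-94694 + K(-14, 78)*(-35)) = sqrt(-94694 + (3 + (7/59)*(-14))*(-35)) = sqrt(-94694 + (3 - 98/59)*(-35)) = sqrt(-94694 + (79/59)*(-35)) = sqrt(-94694 - 2765/59) = sqrt(-5589711/59) = 3*I*sqrt(36643661)/59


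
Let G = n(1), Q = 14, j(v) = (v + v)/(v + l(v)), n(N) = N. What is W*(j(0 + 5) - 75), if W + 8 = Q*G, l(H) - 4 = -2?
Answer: -3090/7 ≈ -441.43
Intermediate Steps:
l(H) = 2 (l(H) = 4 - 2 = 2)
j(v) = 2*v/(2 + v) (j(v) = (v + v)/(v + 2) = (2*v)/(2 + v) = 2*v/(2 + v))
G = 1
W = 6 (W = -8 + 14*1 = -8 + 14 = 6)
W*(j(0 + 5) - 75) = 6*(2*(0 + 5)/(2 + (0 + 5)) - 75) = 6*(2*5/(2 + 5) - 75) = 6*(2*5/7 - 75) = 6*(2*5*(⅐) - 75) = 6*(10/7 - 75) = 6*(-515/7) = -3090/7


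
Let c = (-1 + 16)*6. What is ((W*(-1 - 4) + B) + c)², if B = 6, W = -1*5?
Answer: 14641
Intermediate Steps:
W = -5
c = 90 (c = 15*6 = 90)
((W*(-1 - 4) + B) + c)² = ((-5*(-1 - 4) + 6) + 90)² = ((-5*(-5) + 6) + 90)² = ((25 + 6) + 90)² = (31 + 90)² = 121² = 14641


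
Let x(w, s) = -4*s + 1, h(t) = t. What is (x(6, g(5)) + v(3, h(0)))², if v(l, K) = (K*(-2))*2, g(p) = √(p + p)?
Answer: 161 - 8*√10 ≈ 135.70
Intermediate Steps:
g(p) = √2*√p (g(p) = √(2*p) = √2*√p)
x(w, s) = 1 - 4*s
v(l, K) = -4*K (v(l, K) = -2*K*2 = -4*K)
(x(6, g(5)) + v(3, h(0)))² = ((1 - 4*√2*√5) - 4*0)² = ((1 - 4*√10) + 0)² = (1 - 4*√10)²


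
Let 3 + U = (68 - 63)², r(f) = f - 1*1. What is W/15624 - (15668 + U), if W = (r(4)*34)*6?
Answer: -6809443/434 ≈ -15690.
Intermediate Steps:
r(f) = -1 + f (r(f) = f - 1 = -1 + f)
U = 22 (U = -3 + (68 - 63)² = -3 + 5² = -3 + 25 = 22)
W = 612 (W = ((-1 + 4)*34)*6 = (3*34)*6 = 102*6 = 612)
W/15624 - (15668 + U) = 612/15624 - (15668 + 22) = 612*(1/15624) - 1*15690 = 17/434 - 15690 = -6809443/434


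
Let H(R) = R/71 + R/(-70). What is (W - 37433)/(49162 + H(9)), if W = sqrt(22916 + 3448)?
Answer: -186042010/244335131 + 129220*sqrt(39)/244335131 ≈ -0.75812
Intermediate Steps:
H(R) = -R/4970 (H(R) = R*(1/71) + R*(-1/70) = R/71 - R/70 = -R/4970)
W = 26*sqrt(39) (W = sqrt(26364) = 26*sqrt(39) ≈ 162.37)
(W - 37433)/(49162 + H(9)) = (26*sqrt(39) - 37433)/(49162 - 1/4970*9) = (-37433 + 26*sqrt(39))/(49162 - 9/4970) = (-37433 + 26*sqrt(39))/(244335131/4970) = (-37433 + 26*sqrt(39))*(4970/244335131) = -186042010/244335131 + 129220*sqrt(39)/244335131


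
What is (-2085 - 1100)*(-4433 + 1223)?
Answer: 10223850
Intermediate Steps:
(-2085 - 1100)*(-4433 + 1223) = -3185*(-3210) = 10223850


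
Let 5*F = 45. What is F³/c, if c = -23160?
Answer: -243/7720 ≈ -0.031477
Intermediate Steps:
F = 9 (F = (⅕)*45 = 9)
F³/c = 9³/(-23160) = 729*(-1/23160) = -243/7720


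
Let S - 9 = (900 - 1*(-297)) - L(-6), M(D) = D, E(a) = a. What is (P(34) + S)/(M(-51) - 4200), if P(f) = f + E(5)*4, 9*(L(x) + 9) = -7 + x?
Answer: -11434/38259 ≈ -0.29886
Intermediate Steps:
L(x) = -88/9 + x/9 (L(x) = -9 + (-7 + x)/9 = -9 + (-7/9 + x/9) = -88/9 + x/9)
P(f) = 20 + f (P(f) = f + 5*4 = f + 20 = 20 + f)
S = 10948/9 (S = 9 + ((900 - 1*(-297)) - (-88/9 + (⅑)*(-6))) = 9 + ((900 + 297) - (-88/9 - ⅔)) = 9 + (1197 - 1*(-94/9)) = 9 + (1197 + 94/9) = 9 + 10867/9 = 10948/9 ≈ 1216.4)
(P(34) + S)/(M(-51) - 4200) = ((20 + 34) + 10948/9)/(-51 - 4200) = (54 + 10948/9)/(-4251) = (11434/9)*(-1/4251) = -11434/38259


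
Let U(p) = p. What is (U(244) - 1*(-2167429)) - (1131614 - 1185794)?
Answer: 2221853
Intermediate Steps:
(U(244) - 1*(-2167429)) - (1131614 - 1185794) = (244 - 1*(-2167429)) - (1131614 - 1185794) = (244 + 2167429) - 1*(-54180) = 2167673 + 54180 = 2221853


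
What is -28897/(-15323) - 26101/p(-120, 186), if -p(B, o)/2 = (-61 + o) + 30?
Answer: 37173063/431830 ≈ 86.083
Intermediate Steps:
p(B, o) = 62 - 2*o (p(B, o) = -2*((-61 + o) + 30) = -2*(-31 + o) = 62 - 2*o)
-28897/(-15323) - 26101/p(-120, 186) = -28897/(-15323) - 26101/(62 - 2*186) = -28897*(-1/15323) - 26101/(62 - 372) = 2627/1393 - 26101/(-310) = 2627/1393 - 26101*(-1/310) = 2627/1393 + 26101/310 = 37173063/431830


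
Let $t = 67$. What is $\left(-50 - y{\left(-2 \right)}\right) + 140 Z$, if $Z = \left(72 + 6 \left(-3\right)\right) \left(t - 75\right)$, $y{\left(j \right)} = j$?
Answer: $-60528$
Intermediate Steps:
$Z = -432$ ($Z = \left(72 + 6 \left(-3\right)\right) \left(67 - 75\right) = \left(72 - 18\right) \left(-8\right) = 54 \left(-8\right) = -432$)
$\left(-50 - y{\left(-2 \right)}\right) + 140 Z = \left(-50 - -2\right) + 140 \left(-432\right) = \left(-50 + 2\right) - 60480 = -48 - 60480 = -60528$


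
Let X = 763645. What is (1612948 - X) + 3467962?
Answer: 4317265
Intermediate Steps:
(1612948 - X) + 3467962 = (1612948 - 1*763645) + 3467962 = (1612948 - 763645) + 3467962 = 849303 + 3467962 = 4317265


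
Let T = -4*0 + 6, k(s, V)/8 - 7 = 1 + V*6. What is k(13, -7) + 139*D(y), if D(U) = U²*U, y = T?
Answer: 29752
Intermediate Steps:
k(s, V) = 64 + 48*V (k(s, V) = 56 + 8*(1 + V*6) = 56 + 8*(1 + 6*V) = 56 + (8 + 48*V) = 64 + 48*V)
T = 6 (T = 0 + 6 = 6)
y = 6
D(U) = U³
k(13, -7) + 139*D(y) = (64 + 48*(-7)) + 139*6³ = (64 - 336) + 139*216 = -272 + 30024 = 29752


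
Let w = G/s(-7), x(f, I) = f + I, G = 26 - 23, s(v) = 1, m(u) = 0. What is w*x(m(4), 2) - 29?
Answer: -23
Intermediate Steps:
G = 3
x(f, I) = I + f
w = 3 (w = 3/1 = 3*1 = 3)
w*x(m(4), 2) - 29 = 3*(2 + 0) - 29 = 3*2 - 29 = 6 - 29 = -23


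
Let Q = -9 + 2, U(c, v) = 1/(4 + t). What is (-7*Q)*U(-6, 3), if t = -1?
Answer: 49/3 ≈ 16.333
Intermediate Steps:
U(c, v) = ⅓ (U(c, v) = 1/(4 - 1) = 1/3 = ⅓)
Q = -7
(-7*Q)*U(-6, 3) = -7*(-7)*(⅓) = 49*(⅓) = 49/3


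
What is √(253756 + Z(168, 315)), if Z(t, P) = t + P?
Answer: √254239 ≈ 504.22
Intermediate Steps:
Z(t, P) = P + t
√(253756 + Z(168, 315)) = √(253756 + (315 + 168)) = √(253756 + 483) = √254239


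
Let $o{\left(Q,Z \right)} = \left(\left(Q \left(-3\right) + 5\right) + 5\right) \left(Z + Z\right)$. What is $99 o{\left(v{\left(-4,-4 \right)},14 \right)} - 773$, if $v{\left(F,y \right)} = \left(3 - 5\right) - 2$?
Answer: $60211$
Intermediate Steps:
$v{\left(F,y \right)} = -4$ ($v{\left(F,y \right)} = -2 - 2 = -4$)
$o{\left(Q,Z \right)} = 2 Z \left(10 - 3 Q\right)$ ($o{\left(Q,Z \right)} = \left(\left(- 3 Q + 5\right) + 5\right) 2 Z = \left(\left(5 - 3 Q\right) + 5\right) 2 Z = \left(10 - 3 Q\right) 2 Z = 2 Z \left(10 - 3 Q\right)$)
$99 o{\left(v{\left(-4,-4 \right)},14 \right)} - 773 = 99 \cdot 2 \cdot 14 \left(10 - -12\right) - 773 = 99 \cdot 2 \cdot 14 \left(10 + 12\right) - 773 = 99 \cdot 2 \cdot 14 \cdot 22 - 773 = 99 \cdot 616 - 773 = 60984 - 773 = 60211$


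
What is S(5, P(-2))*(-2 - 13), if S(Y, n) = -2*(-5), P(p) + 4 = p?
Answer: -150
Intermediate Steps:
P(p) = -4 + p
S(Y, n) = 10
S(5, P(-2))*(-2 - 13) = 10*(-2 - 13) = 10*(-15) = -150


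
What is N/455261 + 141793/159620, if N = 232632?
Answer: 101685542813/72668760820 ≈ 1.3993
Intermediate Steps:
N/455261 + 141793/159620 = 232632/455261 + 141793/159620 = 101685542813/72668760820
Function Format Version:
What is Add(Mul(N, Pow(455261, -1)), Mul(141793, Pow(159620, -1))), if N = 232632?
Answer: Rational(101685542813, 72668760820) ≈ 1.3993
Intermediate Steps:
Add(Mul(N, Pow(455261, -1)), Mul(141793, Pow(159620, -1))) = Add(Mul(232632, Pow(455261, -1)), Mul(141793, Pow(159620, -1))) = Add(Mul(232632, Rational(1, 455261)), Mul(141793, Rational(1, 159620))) = Add(Rational(232632, 455261), Rational(141793, 159620)) = Rational(101685542813, 72668760820)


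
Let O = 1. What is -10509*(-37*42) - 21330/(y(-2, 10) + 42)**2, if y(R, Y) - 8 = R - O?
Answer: 36075126744/2209 ≈ 1.6331e+7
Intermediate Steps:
y(R, Y) = 7 + R (y(R, Y) = 8 + (R - 1*1) = 8 + (R - 1) = 8 + (-1 + R) = 7 + R)
-10509*(-37*42) - 21330/(y(-2, 10) + 42)**2 = -10509*(-37*42) - 21330/((7 - 2) + 42)**2 = -10509/(1/(-1554)) - 21330/(5 + 42)**2 = -10509/(-1/1554) - 21330/(47**2) = -10509*(-1554) - 21330/2209 = 16330986 - 21330*1/2209 = 16330986 - 21330/2209 = 36075126744/2209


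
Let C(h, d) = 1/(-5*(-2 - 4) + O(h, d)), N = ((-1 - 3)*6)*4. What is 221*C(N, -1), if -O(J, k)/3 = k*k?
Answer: 221/27 ≈ 8.1852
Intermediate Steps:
O(J, k) = -3*k² (O(J, k) = -3*k*k = -3*k²)
N = -96 (N = -4*6*4 = -24*4 = -96)
C(h, d) = 1/(30 - 3*d²) (C(h, d) = 1/(-5*(-2 - 4) - 3*d²) = 1/(-5*(-6) - 3*d²) = 1/(30 - 3*d²))
221*C(N, -1) = 221*(-1/(-30 + 3*(-1)²)) = 221*(-1/(-30 + 3*1)) = 221*(-1/(-30 + 3)) = 221*(-1/(-27)) = 221*(-1*(-1/27)) = 221*(1/27) = 221/27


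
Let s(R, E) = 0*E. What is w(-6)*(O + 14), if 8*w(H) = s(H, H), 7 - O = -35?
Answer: 0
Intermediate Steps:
O = 42 (O = 7 - 1*(-35) = 7 + 35 = 42)
s(R, E) = 0
w(H) = 0 (w(H) = (⅛)*0 = 0)
w(-6)*(O + 14) = 0*(42 + 14) = 0*56 = 0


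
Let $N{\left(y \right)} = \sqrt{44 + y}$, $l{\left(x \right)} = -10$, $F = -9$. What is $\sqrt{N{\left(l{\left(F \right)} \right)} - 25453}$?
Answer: $\sqrt{-25453 + \sqrt{34}} \approx 159.52 i$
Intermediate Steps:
$\sqrt{N{\left(l{\left(F \right)} \right)} - 25453} = \sqrt{\sqrt{44 - 10} - 25453} = \sqrt{\sqrt{34} - 25453} = \sqrt{-25453 + \sqrt{34}}$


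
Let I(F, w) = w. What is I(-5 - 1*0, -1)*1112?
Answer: -1112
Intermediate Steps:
I(-5 - 1*0, -1)*1112 = -1*1112 = -1112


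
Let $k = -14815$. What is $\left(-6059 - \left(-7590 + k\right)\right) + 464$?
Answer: $16810$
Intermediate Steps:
$\left(-6059 - \left(-7590 + k\right)\right) + 464 = \left(-6059 + \left(7590 - -14815\right)\right) + 464 = \left(-6059 + \left(7590 + 14815\right)\right) + 464 = \left(-6059 + 22405\right) + 464 = 16346 + 464 = 16810$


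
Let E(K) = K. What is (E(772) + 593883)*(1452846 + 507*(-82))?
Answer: 839219951160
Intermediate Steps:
(E(772) + 593883)*(1452846 + 507*(-82)) = (772 + 593883)*(1452846 + 507*(-82)) = 594655*(1452846 - 41574) = 594655*1411272 = 839219951160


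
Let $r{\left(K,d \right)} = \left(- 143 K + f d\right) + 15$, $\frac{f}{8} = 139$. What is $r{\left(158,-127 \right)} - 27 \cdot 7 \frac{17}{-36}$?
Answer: $- \frac{654855}{4} \approx -1.6371 \cdot 10^{5}$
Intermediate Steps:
$f = 1112$ ($f = 8 \cdot 139 = 1112$)
$r{\left(K,d \right)} = 15 - 143 K + 1112 d$ ($r{\left(K,d \right)} = \left(- 143 K + 1112 d\right) + 15 = 15 - 143 K + 1112 d$)
$r{\left(158,-127 \right)} - 27 \cdot 7 \frac{17}{-36} = \left(15 - 22594 + 1112 \left(-127\right)\right) - 27 \cdot 7 \frac{17}{-36} = \left(15 - 22594 - 141224\right) - 189 \cdot 17 \left(- \frac{1}{36}\right) = -163803 - 189 \left(- \frac{17}{36}\right) = -163803 - - \frac{357}{4} = -163803 + \frac{357}{4} = - \frac{654855}{4}$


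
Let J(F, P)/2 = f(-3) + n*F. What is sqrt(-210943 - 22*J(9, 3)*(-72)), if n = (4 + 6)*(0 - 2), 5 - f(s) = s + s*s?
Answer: I*sqrt(784351) ≈ 885.64*I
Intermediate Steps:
f(s) = 5 - s - s**2 (f(s) = 5 - (s + s*s) = 5 - (s + s**2) = 5 + (-s - s**2) = 5 - s - s**2)
n = -20 (n = 10*(-2) = -20)
J(F, P) = -2 - 40*F (J(F, P) = 2*((5 - 1*(-3) - 1*(-3)**2) - 20*F) = 2*((5 + 3 - 1*9) - 20*F) = 2*((5 + 3 - 9) - 20*F) = 2*(-1 - 20*F) = -2 - 40*F)
sqrt(-210943 - 22*J(9, 3)*(-72)) = sqrt(-210943 - 22*(-2 - 40*9)*(-72)) = sqrt(-210943 - 22*(-2 - 360)*(-72)) = sqrt(-210943 - 22*(-362)*(-72)) = sqrt(-210943 + 7964*(-72)) = sqrt(-210943 - 573408) = sqrt(-784351) = I*sqrt(784351)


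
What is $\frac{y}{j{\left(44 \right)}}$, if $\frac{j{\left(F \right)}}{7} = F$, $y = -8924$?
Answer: $- \frac{2231}{77} \approx -28.974$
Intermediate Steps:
$j{\left(F \right)} = 7 F$
$\frac{y}{j{\left(44 \right)}} = - \frac{8924}{7 \cdot 44} = - \frac{8924}{308} = \left(-8924\right) \frac{1}{308} = - \frac{2231}{77}$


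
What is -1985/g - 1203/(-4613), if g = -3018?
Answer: 12787459/13922034 ≈ 0.91850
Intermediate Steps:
-1985/g - 1203/(-4613) = -1985/(-3018) - 1203/(-4613) = -1985*(-1/3018) - 1203*(-1/4613) = 1985/3018 + 1203/4613 = 12787459/13922034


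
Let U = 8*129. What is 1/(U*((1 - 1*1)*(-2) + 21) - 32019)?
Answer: -1/10347 ≈ -9.6646e-5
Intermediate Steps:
U = 1032
1/(U*((1 - 1*1)*(-2) + 21) - 32019) = 1/(1032*((1 - 1*1)*(-2) + 21) - 32019) = 1/(1032*((1 - 1)*(-2) + 21) - 32019) = 1/(1032*(0*(-2) + 21) - 32019) = 1/(1032*(0 + 21) - 32019) = 1/(1032*21 - 32019) = 1/(21672 - 32019) = 1/(-10347) = -1/10347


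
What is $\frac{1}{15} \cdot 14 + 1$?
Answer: $\frac{29}{15} \approx 1.9333$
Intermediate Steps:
$\frac{1}{15} \cdot 14 + 1 = \frac{14}{15} + 1 = \frac{29}{15}$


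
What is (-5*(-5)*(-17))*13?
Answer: -5525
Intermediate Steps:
(-5*(-5)*(-17))*13 = (25*(-17))*13 = -425*13 = -5525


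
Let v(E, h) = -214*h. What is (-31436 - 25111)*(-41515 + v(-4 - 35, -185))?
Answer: 108852975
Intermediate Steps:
(-31436 - 25111)*(-41515 + v(-4 - 35, -185)) = (-31436 - 25111)*(-41515 - 214*(-185)) = -56547*(-41515 + 39590) = -56547*(-1925) = 108852975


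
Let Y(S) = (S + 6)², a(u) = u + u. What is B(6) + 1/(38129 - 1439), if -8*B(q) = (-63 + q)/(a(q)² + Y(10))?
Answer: 209453/11740800 ≈ 0.017840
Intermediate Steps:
a(u) = 2*u
Y(S) = (6 + S)²
B(q) = -(-63 + q)/(8*(256 + 4*q²)) (B(q) = -(-63 + q)/(8*((2*q)² + (6 + 10)²)) = -(-63 + q)/(8*(4*q² + 16²)) = -(-63 + q)/(8*(4*q² + 256)) = -(-63 + q)/(8*(256 + 4*q²)))
B(6) + 1/(38129 - 1439) = (63 - 1*6)/(32*(64 + 6²)) + 1/(38129 - 1439) = (63 - 6)/(32*(64 + 36)) + 1/36690 = (1/32)*57/100 + 1/36690 = (1/32)*(1/100)*57 + 1/36690 = 57/3200 + 1/36690 = 209453/11740800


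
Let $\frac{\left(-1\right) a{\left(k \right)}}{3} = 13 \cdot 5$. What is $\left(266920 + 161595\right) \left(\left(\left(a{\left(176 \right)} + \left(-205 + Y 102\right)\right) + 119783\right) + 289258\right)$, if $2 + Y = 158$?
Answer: $181927328795$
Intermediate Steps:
$Y = 156$ ($Y = -2 + 158 = 156$)
$a{\left(k \right)} = -195$ ($a{\left(k \right)} = - 3 \cdot 13 \cdot 5 = \left(-3\right) 65 = -195$)
$\left(266920 + 161595\right) \left(\left(\left(a{\left(176 \right)} + \left(-205 + Y 102\right)\right) + 119783\right) + 289258\right) = \left(266920 + 161595\right) \left(\left(\left(-195 + \left(-205 + 156 \cdot 102\right)\right) + 119783\right) + 289258\right) = 428515 \left(\left(\left(-195 + \left(-205 + 15912\right)\right) + 119783\right) + 289258\right) = 428515 \left(\left(\left(-195 + 15707\right) + 119783\right) + 289258\right) = 428515 \left(\left(15512 + 119783\right) + 289258\right) = 428515 \left(135295 + 289258\right) = 428515 \cdot 424553 = 181927328795$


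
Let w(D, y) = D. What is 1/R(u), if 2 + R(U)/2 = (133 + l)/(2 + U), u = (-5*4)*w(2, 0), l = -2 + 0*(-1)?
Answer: -19/207 ≈ -0.091787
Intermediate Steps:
l = -2 (l = -2 + 0 = -2)
u = -40 (u = -5*4*2 = -20*2 = -40)
R(U) = -4 + 262/(2 + U) (R(U) = -4 + 2*((133 - 2)/(2 + U)) = -4 + 2*(131/(2 + U)) = -4 + 262/(2 + U))
1/R(u) = 1/(2*(127 - 2*(-40))/(2 - 40)) = 1/(2*(127 + 80)/(-38)) = 1/(2*(-1/38)*207) = 1/(-207/19) = -19/207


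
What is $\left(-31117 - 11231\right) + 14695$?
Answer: $-27653$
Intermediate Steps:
$\left(-31117 - 11231\right) + 14695 = -42348 + 14695 = -27653$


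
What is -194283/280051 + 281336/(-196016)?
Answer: -14608875583/6861809602 ≈ -2.1290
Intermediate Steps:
-194283/280051 + 281336/(-196016) = -194283*1/280051 + 281336*(-1/196016) = -194283/280051 - 35167/24502 = -14608875583/6861809602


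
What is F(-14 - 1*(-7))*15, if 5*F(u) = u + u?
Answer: -42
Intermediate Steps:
F(u) = 2*u/5 (F(u) = (u + u)/5 = (2*u)/5 = 2*u/5)
F(-14 - 1*(-7))*15 = (2*(-14 - 1*(-7))/5)*15 = (2*(-14 + 7)/5)*15 = ((⅖)*(-7))*15 = -14/5*15 = -42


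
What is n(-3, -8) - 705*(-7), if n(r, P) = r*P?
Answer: 4959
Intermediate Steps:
n(r, P) = P*r
n(-3, -8) - 705*(-7) = -8*(-3) - 705*(-7) = 24 + 4935 = 4959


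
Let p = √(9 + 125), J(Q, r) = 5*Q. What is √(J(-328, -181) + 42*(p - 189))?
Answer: √(-9578 + 42*√134) ≈ 95.351*I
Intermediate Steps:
p = √134 ≈ 11.576
√(J(-328, -181) + 42*(p - 189)) = √(5*(-328) + 42*(√134 - 189)) = √(-1640 + 42*(-189 + √134)) = √(-1640 + (-7938 + 42*√134)) = √(-9578 + 42*√134)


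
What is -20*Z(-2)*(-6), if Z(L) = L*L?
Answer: 480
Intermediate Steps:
Z(L) = L²
-20*Z(-2)*(-6) = -20*(-2)²*(-6) = -20*4*(-6) = -80*(-6) = 480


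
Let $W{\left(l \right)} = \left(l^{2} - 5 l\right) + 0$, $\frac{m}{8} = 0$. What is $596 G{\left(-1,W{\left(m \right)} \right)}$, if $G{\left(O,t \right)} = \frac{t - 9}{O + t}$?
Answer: $5364$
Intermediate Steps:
$m = 0$ ($m = 8 \cdot 0 = 0$)
$W{\left(l \right)} = l^{2} - 5 l$
$G{\left(O,t \right)} = \frac{-9 + t}{O + t}$
$596 G{\left(-1,W{\left(m \right)} \right)} = 596 \frac{-9 + 0 \left(-5 + 0\right)}{-1 + 0 \left(-5 + 0\right)} = 596 \frac{-9 + 0 \left(-5\right)}{-1 + 0 \left(-5\right)} = 596 \frac{-9 + 0}{-1 + 0} = 596 \frac{1}{-1} \left(-9\right) = 596 \left(\left(-1\right) \left(-9\right)\right) = 596 \cdot 9 = 5364$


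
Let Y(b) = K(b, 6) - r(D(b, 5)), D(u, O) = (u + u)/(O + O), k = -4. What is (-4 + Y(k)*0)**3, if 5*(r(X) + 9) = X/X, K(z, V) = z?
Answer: -64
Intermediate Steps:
D(u, O) = u/O (D(u, O) = (2*u)/((2*O)) = (2*u)*(1/(2*O)) = u/O)
r(X) = -44/5 (r(X) = -9 + (X/X)/5 = -9 + (1/5)*1 = -9 + 1/5 = -44/5)
Y(b) = 44/5 + b (Y(b) = b - 1*(-44/5) = b + 44/5 = 44/5 + b)
(-4 + Y(k)*0)**3 = (-4 + (44/5 - 4)*0)**3 = (-4 + (24/5)*0)**3 = (-4 + 0)**3 = (-4)**3 = -64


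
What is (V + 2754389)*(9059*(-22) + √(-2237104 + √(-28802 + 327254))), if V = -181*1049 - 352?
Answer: -511033554064 + 2564168*I*√(2237104 - 2*√74613) ≈ -5.1103e+11 + 3.8347e+9*I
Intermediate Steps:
V = -190221 (V = -189869 - 352 = -190221)
(V + 2754389)*(9059*(-22) + √(-2237104 + √(-28802 + 327254))) = (-190221 + 2754389)*(9059*(-22) + √(-2237104 + √(-28802 + 327254))) = 2564168*(-199298 + √(-2237104 + √298452)) = 2564168*(-199298 + √(-2237104 + 2*√74613)) = -511033554064 + 2564168*√(-2237104 + 2*√74613)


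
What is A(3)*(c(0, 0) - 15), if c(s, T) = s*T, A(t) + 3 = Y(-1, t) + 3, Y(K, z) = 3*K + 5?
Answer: -30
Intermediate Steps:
Y(K, z) = 5 + 3*K
A(t) = 2 (A(t) = -3 + ((5 + 3*(-1)) + 3) = -3 + ((5 - 3) + 3) = -3 + (2 + 3) = -3 + 5 = 2)
c(s, T) = T*s
A(3)*(c(0, 0) - 15) = 2*(0*0 - 15) = 2*(0 - 15) = 2*(-15) = -30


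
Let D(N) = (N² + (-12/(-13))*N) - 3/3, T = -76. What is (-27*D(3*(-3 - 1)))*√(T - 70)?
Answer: -46305*I*√146/13 ≈ -43039.0*I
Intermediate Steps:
D(N) = -1 + N² + 12*N/13 (D(N) = (N² + (-12*(-1/13))*N) - 3*⅓ = (N² + 12*N/13) - 1 = -1 + N² + 12*N/13)
(-27*D(3*(-3 - 1)))*√(T - 70) = (-27*(-1 + (3*(-3 - 1))² + 12*(3*(-3 - 1))/13))*√(-76 - 70) = (-27*(-1 + (3*(-4))² + 12*(3*(-4))/13))*√(-146) = (-27*(-1 + (-12)² + (12/13)*(-12)))*(I*√146) = (-27*(-1 + 144 - 144/13))*(I*√146) = (-27*1715/13)*(I*√146) = -46305*I*√146/13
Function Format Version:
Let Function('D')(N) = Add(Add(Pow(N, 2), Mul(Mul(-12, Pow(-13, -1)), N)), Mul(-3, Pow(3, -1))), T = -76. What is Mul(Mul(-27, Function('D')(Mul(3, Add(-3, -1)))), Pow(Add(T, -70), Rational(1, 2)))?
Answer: Mul(Rational(-46305, 13), I, Pow(146, Rational(1, 2))) ≈ Mul(-43039., I)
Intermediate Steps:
Function('D')(N) = Add(-1, Pow(N, 2), Mul(Rational(12, 13), N)) (Function('D')(N) = Add(Add(Pow(N, 2), Mul(Mul(-12, Rational(-1, 13)), N)), Mul(-3, Rational(1, 3))) = Add(Add(Pow(N, 2), Mul(Rational(12, 13), N)), -1) = Add(-1, Pow(N, 2), Mul(Rational(12, 13), N)))
Mul(Mul(-27, Function('D')(Mul(3, Add(-3, -1)))), Pow(Add(T, -70), Rational(1, 2))) = Mul(Mul(-27, Add(-1, Pow(Mul(3, Add(-3, -1)), 2), Mul(Rational(12, 13), Mul(3, Add(-3, -1))))), Pow(Add(-76, -70), Rational(1, 2))) = Mul(Mul(-27, Add(-1, Pow(Mul(3, -4), 2), Mul(Rational(12, 13), Mul(3, -4)))), Pow(-146, Rational(1, 2))) = Mul(Mul(-27, Add(-1, Pow(-12, 2), Mul(Rational(12, 13), -12))), Mul(I, Pow(146, Rational(1, 2)))) = Mul(Mul(-27, Add(-1, 144, Rational(-144, 13))), Mul(I, Pow(146, Rational(1, 2)))) = Mul(Mul(-27, Rational(1715, 13)), Mul(I, Pow(146, Rational(1, 2)))) = Mul(Rational(-46305, 13), Mul(I, Pow(146, Rational(1, 2)))) = Mul(Rational(-46305, 13), I, Pow(146, Rational(1, 2)))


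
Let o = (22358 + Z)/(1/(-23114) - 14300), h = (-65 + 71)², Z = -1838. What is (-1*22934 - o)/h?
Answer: -3789952665227/5949543618 ≈ -637.02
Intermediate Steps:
h = 36 (h = 6² = 36)
o = -474299280/330530201 (o = (22358 - 1838)/(1/(-23114) - 14300) = 20520/(-1/23114 - 14300) = 20520/(-330530201/23114) = 20520*(-23114/330530201) = -474299280/330530201 ≈ -1.4350)
(-1*22934 - o)/h = (-1*22934 - 1*(-474299280/330530201))/36 = (-22934 + 474299280/330530201)*(1/36) = -7579905330454/330530201*1/36 = -3789952665227/5949543618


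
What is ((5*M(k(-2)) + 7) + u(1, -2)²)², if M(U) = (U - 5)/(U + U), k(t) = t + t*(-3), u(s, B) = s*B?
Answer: 6889/64 ≈ 107.64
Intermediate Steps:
u(s, B) = B*s
k(t) = -2*t (k(t) = t - 3*t = -2*t)
M(U) = (-5 + U)/(2*U) (M(U) = (-5 + U)/((2*U)) = (-5 + U)*(1/(2*U)) = (-5 + U)/(2*U))
((5*M(k(-2)) + 7) + u(1, -2)²)² = ((5*((-5 - 2*(-2))/(2*((-2*(-2))))) + 7) + (-2*1)²)² = ((5*((½)*(-5 + 4)/4) + 7) + (-2)²)² = ((5*((½)*(¼)*(-1)) + 7) + 4)² = ((5*(-⅛) + 7) + 4)² = ((-5/8 + 7) + 4)² = (51/8 + 4)² = (83/8)² = 6889/64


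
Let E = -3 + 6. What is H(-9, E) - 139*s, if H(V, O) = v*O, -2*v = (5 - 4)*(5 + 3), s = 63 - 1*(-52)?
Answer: -15997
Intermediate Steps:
s = 115 (s = 63 + 52 = 115)
E = 3
v = -4 (v = -(5 - 4)*(5 + 3)/2 = -8/2 = -½*8 = -4)
H(V, O) = -4*O
H(-9, E) - 139*s = -4*3 - 139*115 = -12 - 15985 = -15997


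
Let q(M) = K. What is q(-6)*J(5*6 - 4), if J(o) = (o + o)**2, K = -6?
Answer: -16224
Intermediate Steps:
J(o) = 4*o**2 (J(o) = (2*o)**2 = 4*o**2)
q(M) = -6
q(-6)*J(5*6 - 4) = -24*(5*6 - 4)**2 = -24*(30 - 4)**2 = -24*26**2 = -24*676 = -6*2704 = -16224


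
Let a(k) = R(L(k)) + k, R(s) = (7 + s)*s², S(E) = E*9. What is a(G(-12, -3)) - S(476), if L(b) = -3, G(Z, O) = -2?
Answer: -4250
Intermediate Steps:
S(E) = 9*E
R(s) = s²*(7 + s)
a(k) = 36 + k (a(k) = (-3)²*(7 - 3) + k = 9*4 + k = 36 + k)
a(G(-12, -3)) - S(476) = (36 - 2) - 9*476 = 34 - 1*4284 = 34 - 4284 = -4250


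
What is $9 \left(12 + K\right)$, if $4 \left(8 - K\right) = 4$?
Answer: $171$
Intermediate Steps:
$K = 7$ ($K = 8 - 1 = 7$)
$9 \left(12 + K\right) = 9 \left(12 + 7\right) = 9 \cdot 19 = 171$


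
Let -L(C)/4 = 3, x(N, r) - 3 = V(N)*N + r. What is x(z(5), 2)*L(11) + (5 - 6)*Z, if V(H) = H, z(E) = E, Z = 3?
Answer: -363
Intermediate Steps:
x(N, r) = 3 + r + N² (x(N, r) = 3 + (N*N + r) = 3 + (N² + r) = 3 + (r + N²) = 3 + r + N²)
L(C) = -12 (L(C) = -4*3 = -12)
x(z(5), 2)*L(11) + (5 - 6)*Z = (3 + 2 + 5²)*(-12) + (5 - 6)*3 = (3 + 2 + 25)*(-12) - 1*3 = 30*(-12) - 3 = -360 - 3 = -363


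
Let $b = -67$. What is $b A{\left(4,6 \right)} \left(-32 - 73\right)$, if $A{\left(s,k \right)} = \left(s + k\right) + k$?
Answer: $112560$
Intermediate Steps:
$A{\left(s,k \right)} = s + 2 k$ ($A{\left(s,k \right)} = \left(k + s\right) + k = s + 2 k$)
$b A{\left(4,6 \right)} \left(-32 - 73\right) = - 67 \left(4 + 2 \cdot 6\right) \left(-32 - 73\right) = - 67 \left(4 + 12\right) \left(-32 - 73\right) = \left(-67\right) 16 \left(-105\right) = \left(-1072\right) \left(-105\right) = 112560$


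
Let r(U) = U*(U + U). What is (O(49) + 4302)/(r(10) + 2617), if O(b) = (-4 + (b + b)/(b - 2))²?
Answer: 1056802/691417 ≈ 1.5285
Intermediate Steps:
r(U) = 2*U² (r(U) = U*(2*U) = 2*U²)
O(b) = (-4 + 2*b/(-2 + b))² (O(b) = (-4 + (2*b)/(-2 + b))² = (-4 + 2*b/(-2 + b))²)
(O(49) + 4302)/(r(10) + 2617) = (4*(-4 + 49)²/(-2 + 49)² + 4302)/(2*10² + 2617) = (4*45²/47² + 4302)/(2*100 + 2617) = (4*2025*(1/2209) + 4302)/(200 + 2617) = (8100/2209 + 4302)/2817 = (9511218/2209)*(1/2817) = 1056802/691417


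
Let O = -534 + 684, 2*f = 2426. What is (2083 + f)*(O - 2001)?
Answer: -6100896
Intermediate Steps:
f = 1213 (f = (½)*2426 = 1213)
O = 150
(2083 + f)*(O - 2001) = (2083 + 1213)*(150 - 2001) = 3296*(-1851) = -6100896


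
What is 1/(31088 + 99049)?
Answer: 1/130137 ≈ 7.6842e-6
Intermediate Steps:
1/(31088 + 99049) = 1/130137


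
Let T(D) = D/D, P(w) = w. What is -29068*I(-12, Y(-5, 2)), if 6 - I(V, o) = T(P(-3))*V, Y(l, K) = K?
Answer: -523224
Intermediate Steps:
T(D) = 1
I(V, o) = 6 - V
-29068*I(-12, Y(-5, 2)) = -29068*(6 - 1*(-12)) = -29068*(6 + 12) = -29068*18 = -523224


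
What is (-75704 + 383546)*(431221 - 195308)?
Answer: 72623929746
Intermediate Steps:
(-75704 + 383546)*(431221 - 195308) = 307842*235913 = 72623929746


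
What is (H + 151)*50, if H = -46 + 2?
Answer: 5350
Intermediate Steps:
H = -44
(H + 151)*50 = (-44 + 151)*50 = 107*50 = 5350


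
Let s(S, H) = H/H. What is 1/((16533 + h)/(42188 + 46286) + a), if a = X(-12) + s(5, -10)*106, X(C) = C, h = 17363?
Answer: 44237/4175226 ≈ 0.010595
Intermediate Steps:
s(S, H) = 1
a = 94 (a = -12 + 1*106 = -12 + 106 = 94)
1/((16533 + h)/(42188 + 46286) + a) = 1/((16533 + 17363)/(42188 + 46286) + 94) = 1/(33896/88474 + 94) = 1/(33896*(1/88474) + 94) = 1/(16948/44237 + 94) = 1/(4175226/44237) = 44237/4175226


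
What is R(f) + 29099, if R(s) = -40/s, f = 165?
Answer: 960259/33 ≈ 29099.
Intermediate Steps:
R(f) + 29099 = -40/165 + 29099 = -40*1/165 + 29099 = -8/33 + 29099 = 960259/33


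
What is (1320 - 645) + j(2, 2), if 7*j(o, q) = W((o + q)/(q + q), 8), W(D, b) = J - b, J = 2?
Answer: 4719/7 ≈ 674.14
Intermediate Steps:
W(D, b) = 2 - b
j(o, q) = -6/7 (j(o, q) = (2 - 1*8)/7 = (2 - 8)/7 = (1/7)*(-6) = -6/7)
(1320 - 645) + j(2, 2) = (1320 - 645) - 6/7 = 675 - 6/7 = 4719/7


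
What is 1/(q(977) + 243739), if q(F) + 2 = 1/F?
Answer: 977/238131050 ≈ 4.1028e-6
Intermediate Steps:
q(F) = -2 + 1/F
1/(q(977) + 243739) = 1/((-2 + 1/977) + 243739) = 1/(-1953/977 + 243739) = 1/(238131050/977) = 977/238131050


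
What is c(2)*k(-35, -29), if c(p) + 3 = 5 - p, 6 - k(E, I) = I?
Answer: 0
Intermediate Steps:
k(E, I) = 6 - I
c(p) = 2 - p (c(p) = -3 + (5 - p) = 2 - p)
c(2)*k(-35, -29) = (2 - 1*2)*(6 - 1*(-29)) = (2 - 2)*(6 + 29) = 0*35 = 0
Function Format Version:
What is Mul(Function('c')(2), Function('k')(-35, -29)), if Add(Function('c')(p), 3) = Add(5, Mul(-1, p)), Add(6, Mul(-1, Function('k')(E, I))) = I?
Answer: 0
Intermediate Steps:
Function('k')(E, I) = Add(6, Mul(-1, I))
Function('c')(p) = Add(2, Mul(-1, p)) (Function('c')(p) = Add(-3, Add(5, Mul(-1, p))) = Add(2, Mul(-1, p)))
Mul(Function('c')(2), Function('k')(-35, -29)) = Mul(Add(2, Mul(-1, 2)), Add(6, Mul(-1, -29))) = Mul(Add(2, -2), Add(6, 29)) = Mul(0, 35) = 0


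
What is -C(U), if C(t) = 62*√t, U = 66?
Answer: -62*√66 ≈ -503.69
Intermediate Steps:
-C(U) = -62*√66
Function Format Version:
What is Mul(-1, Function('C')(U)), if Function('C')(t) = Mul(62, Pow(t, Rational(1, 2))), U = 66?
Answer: Mul(-62, Pow(66, Rational(1, 2))) ≈ -503.69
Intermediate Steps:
Mul(-1, Function('C')(U)) = Mul(-1, Mul(62, Pow(66, Rational(1, 2)))) = Mul(-62, Pow(66, Rational(1, 2)))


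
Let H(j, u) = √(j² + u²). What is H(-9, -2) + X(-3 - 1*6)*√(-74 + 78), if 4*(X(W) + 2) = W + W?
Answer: -13 + √85 ≈ -3.7805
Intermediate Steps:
X(W) = -2 + W/2 (X(W) = -2 + (W + W)/4 = -2 + (2*W)/4 = -2 + W/2)
H(-9, -2) + X(-3 - 1*6)*√(-74 + 78) = √((-9)² + (-2)²) + (-2 + (-3 - 1*6)/2)*√(-74 + 78) = √(81 + 4) + (-2 + (-3 - 6)/2)*√4 = √85 + (-2 + (½)*(-9))*2 = √85 + (-2 - 9/2)*2 = √85 - 13/2*2 = √85 - 13 = -13 + √85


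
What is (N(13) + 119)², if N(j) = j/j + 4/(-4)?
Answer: 14161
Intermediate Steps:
N(j) = 0 (N(j) = 1 + 4*(-¼) = 1 - 1 = 0)
(N(13) + 119)² = (0 + 119)² = 119² = 14161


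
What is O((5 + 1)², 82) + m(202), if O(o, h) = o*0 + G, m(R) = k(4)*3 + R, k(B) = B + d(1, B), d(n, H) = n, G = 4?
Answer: 221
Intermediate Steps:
k(B) = 1 + B (k(B) = B + 1 = 1 + B)
m(R) = 15 + R (m(R) = (1 + 4)*3 + R = 5*3 + R = 15 + R)
O(o, h) = 4 (O(o, h) = o*0 + 4 = 0 + 4 = 4)
O((5 + 1)², 82) + m(202) = 4 + (15 + 202) = 4 + 217 = 221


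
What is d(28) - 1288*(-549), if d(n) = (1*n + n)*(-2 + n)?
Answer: 708568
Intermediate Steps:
d(n) = 2*n*(-2 + n) (d(n) = (n + n)*(-2 + n) = (2*n)*(-2 + n) = 2*n*(-2 + n))
d(28) - 1288*(-549) = 2*28*(-2 + 28) - 1288*(-549) = 2*28*26 + 707112 = 1456 + 707112 = 708568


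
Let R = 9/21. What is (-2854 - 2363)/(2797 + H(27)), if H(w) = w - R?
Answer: -36519/19765 ≈ -1.8477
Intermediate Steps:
R = 3/7 (R = 9*(1/21) = 3/7 ≈ 0.42857)
H(w) = -3/7 + w (H(w) = w - 1*3/7 = w - 3/7 = -3/7 + w)
(-2854 - 2363)/(2797 + H(27)) = (-2854 - 2363)/(2797 + (-3/7 + 27)) = -5217/(2797 + 186/7) = -5217/19765/7 = -5217*7/19765 = -36519/19765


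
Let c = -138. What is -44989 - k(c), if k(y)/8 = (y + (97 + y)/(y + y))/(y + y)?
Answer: -428423305/9522 ≈ -44993.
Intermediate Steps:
k(y) = 4*(y + (97 + y)/(2*y))/y (k(y) = 8*((y + (97 + y)/(y + y))/(y + y)) = 8*((y + (97 + y)/((2*y)))/((2*y))) = 8*((y + (97 + y)*(1/(2*y)))*(1/(2*y))) = 8*((y + (97 + y)/(2*y))*(1/(2*y))) = 8*((y + (97 + y)/(2*y))/(2*y)) = 4*(y + (97 + y)/(2*y))/y)
-44989 - k(c) = -44989 - (4 + 2/(-138) + 194/(-138)²) = -44989 - (4 + 2*(-1/138) + 194*(1/19044)) = -44989 - (4 - 1/69 + 97/9522) = -44989 - 1*38047/9522 = -44989 - 38047/9522 = -428423305/9522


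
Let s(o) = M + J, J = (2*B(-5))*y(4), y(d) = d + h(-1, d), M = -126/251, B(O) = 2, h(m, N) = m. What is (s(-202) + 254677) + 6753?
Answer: 65621816/251 ≈ 2.6144e+5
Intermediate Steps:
M = -126/251 (M = -126*1/251 = -126/251 ≈ -0.50199)
y(d) = -1 + d (y(d) = d - 1 = -1 + d)
J = 12 (J = (2*2)*(-1 + 4) = 4*3 = 12)
s(o) = 2886/251 (s(o) = -126/251 + 12 = 2886/251)
(s(-202) + 254677) + 6753 = (2886/251 + 254677) + 6753 = 63926813/251 + 6753 = 65621816/251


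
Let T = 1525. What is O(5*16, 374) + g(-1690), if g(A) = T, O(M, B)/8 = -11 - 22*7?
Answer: 205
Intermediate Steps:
O(M, B) = -1320 (O(M, B) = 8*(-11 - 22*7) = 8*(-11 - 154) = 8*(-165) = -1320)
g(A) = 1525
O(5*16, 374) + g(-1690) = -1320 + 1525 = 205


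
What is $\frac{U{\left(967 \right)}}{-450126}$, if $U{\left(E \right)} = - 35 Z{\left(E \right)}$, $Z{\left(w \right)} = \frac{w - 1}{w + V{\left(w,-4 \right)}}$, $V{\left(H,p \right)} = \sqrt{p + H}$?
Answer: $\frac{5449045}{70079066646} - \frac{5635 \sqrt{107}}{23359688882} \approx 7.526 \cdot 10^{-5}$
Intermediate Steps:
$V{\left(H,p \right)} = \sqrt{H + p}$
$Z{\left(w \right)} = \frac{-1 + w}{w + \sqrt{-4 + w}}$ ($Z{\left(w \right)} = \frac{w - 1}{w + \sqrt{w - 4}} = \frac{-1 + w}{w + \sqrt{-4 + w}}$)
$U{\left(E \right)} = - \frac{35 \left(-1 + E\right)}{E + \sqrt{-4 + E}}$ ($U{\left(E \right)} = - 35 \frac{-1 + E}{E + \sqrt{-4 + E}} = - \frac{35 \left(-1 + E\right)}{E + \sqrt{-4 + E}}$)
$\frac{U{\left(967 \right)}}{-450126} = \frac{35 \frac{1}{967 + \sqrt{-4 + 967}} \left(1 - 967\right)}{-450126} = \frac{35 \left(1 - 967\right)}{967 + \sqrt{963}} \left(- \frac{1}{450126}\right) = 35 \frac{1}{967 + 3 \sqrt{107}} \left(-966\right) \left(- \frac{1}{450126}\right) = - \frac{33810}{967 + 3 \sqrt{107}} \left(- \frac{1}{450126}\right) = \frac{5635}{75021 \left(967 + 3 \sqrt{107}\right)}$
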